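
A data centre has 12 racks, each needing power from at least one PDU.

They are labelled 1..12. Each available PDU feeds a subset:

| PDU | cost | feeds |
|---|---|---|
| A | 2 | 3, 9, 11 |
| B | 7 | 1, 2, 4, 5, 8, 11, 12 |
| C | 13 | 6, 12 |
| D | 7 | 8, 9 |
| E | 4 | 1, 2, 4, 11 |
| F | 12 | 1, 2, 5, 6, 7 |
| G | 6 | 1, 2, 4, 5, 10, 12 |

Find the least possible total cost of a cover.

A, D, F, G together cover every rack (A ∪ D ∪ F ∪ G = {1, 2, 3, 4, 5, 6, 7, 8, 9, 10, 11, 12}); total cost 2 + 7 + 12 + 6 = 27.
No covering selection has total cost below 27.

27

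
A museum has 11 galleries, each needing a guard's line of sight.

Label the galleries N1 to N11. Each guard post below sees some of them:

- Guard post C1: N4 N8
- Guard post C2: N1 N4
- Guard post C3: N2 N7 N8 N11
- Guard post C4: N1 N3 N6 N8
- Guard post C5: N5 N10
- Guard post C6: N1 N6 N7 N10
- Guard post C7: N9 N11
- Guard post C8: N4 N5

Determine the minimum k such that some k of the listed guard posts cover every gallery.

5

Take {C1, C3, C4, C5, C7}. Their union is {N1, N2, N3, N4, N5, N6, N7, N8, N9, N10, N11}, which is all 11 galleries.
No 4 of the 8 guard posts cover everything (all 70 combinations miss at least one gallery), so 5 is optimal.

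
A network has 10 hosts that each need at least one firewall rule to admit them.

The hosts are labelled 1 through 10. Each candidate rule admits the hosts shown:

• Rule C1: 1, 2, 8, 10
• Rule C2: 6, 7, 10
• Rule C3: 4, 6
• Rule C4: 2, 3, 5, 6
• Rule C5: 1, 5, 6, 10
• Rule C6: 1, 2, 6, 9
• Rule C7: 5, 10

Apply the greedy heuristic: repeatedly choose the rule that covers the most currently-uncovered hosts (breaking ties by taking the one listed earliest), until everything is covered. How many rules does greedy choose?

Greedy: pick C1 (covers 4 new) → pick C4 (covers 3 new) → pick C2 (covers 1 new) → pick C3 (covers 1 new) → pick C6 (covers 1 new). Total picks: 5.

5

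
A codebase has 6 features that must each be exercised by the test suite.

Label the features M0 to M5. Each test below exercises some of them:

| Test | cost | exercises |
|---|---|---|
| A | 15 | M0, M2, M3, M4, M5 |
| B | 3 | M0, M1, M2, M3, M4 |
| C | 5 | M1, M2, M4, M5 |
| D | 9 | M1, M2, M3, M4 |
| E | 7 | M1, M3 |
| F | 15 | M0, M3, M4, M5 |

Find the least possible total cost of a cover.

B, C together cover every feature (B ∪ C = {M0, M1, M2, M3, M4, M5}); total cost 3 + 5 = 8.
No covering selection has total cost below 8.

8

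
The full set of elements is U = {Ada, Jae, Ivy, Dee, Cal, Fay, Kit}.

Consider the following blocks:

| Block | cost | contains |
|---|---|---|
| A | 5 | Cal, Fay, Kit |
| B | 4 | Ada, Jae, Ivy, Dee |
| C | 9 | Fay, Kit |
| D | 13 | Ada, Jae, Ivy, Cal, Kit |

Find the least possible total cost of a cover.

A, B together cover every element (A ∪ B = {Ada, Jae, Ivy, Dee, Cal, Fay, Kit}); total cost 5 + 4 = 9.
No covering selection has total cost below 9.

9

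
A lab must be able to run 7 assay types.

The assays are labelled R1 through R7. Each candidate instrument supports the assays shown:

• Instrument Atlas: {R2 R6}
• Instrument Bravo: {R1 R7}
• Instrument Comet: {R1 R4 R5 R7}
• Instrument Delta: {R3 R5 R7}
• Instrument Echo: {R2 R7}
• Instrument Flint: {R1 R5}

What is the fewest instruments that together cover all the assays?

3

Take {Atlas, Comet, Delta}. Their union is {R1, R2, R3, R4, R5, R6, R7}, which is all 7 assays.
Only Delta contains R3, so Delta is forced; the remaining 4 assays need at least 2 more instruments (each remaining instrument adds at most 2) — so at least 3 instruments are needed, and 3 is optimal.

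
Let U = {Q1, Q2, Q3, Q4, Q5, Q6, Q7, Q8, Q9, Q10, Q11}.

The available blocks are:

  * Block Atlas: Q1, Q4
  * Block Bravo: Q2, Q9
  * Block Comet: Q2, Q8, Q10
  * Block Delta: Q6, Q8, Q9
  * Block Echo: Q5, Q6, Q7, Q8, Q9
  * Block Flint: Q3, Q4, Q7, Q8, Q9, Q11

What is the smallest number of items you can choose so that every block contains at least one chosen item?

3

Take H = {Q2, Q4, Q9}. Each listed block contains at least one of these, so H is a hitting set of size 3.
No choice of 2 items meets every block, so 3 is the minimum.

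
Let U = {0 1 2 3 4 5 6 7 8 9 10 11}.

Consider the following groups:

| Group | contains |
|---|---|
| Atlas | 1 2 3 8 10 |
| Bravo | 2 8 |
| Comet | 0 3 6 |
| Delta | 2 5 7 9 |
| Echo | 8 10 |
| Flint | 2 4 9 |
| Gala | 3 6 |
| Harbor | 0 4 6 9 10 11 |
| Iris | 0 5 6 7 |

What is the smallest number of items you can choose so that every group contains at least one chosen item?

H = {6, 8, 9} meets every group (each contains at least one member of H), and |H| = 3.
The groups Comet, Echo, Flint are pairwise disjoint, so any hitting set needs a separate item for each — at least 3. Hence 3 is optimal.

3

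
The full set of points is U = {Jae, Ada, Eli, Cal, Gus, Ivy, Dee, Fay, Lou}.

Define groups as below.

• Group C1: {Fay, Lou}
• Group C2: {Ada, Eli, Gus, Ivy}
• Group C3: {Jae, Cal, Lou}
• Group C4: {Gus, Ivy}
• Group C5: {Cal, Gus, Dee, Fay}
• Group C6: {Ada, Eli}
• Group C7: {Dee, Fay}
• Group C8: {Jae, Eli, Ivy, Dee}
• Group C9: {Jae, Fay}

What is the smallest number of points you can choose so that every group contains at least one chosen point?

The 4 points {Jae, Ada, Ivy, Fay} hit every group.
The groups C3, C4, C6, C7 are pairwise disjoint, so any hitting set needs a separate point for each — at least 4. Hence 4 is optimal.

4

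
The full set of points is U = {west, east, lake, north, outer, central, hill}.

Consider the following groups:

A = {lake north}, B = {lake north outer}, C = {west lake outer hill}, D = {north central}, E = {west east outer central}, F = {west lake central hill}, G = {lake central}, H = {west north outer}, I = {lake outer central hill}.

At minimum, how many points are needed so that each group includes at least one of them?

Take T = {lake, outer, central}. Each listed group contains at least one of these, so T is a hitting set of size 3.
No choice of 2 points meets every group, so 3 is the minimum.

3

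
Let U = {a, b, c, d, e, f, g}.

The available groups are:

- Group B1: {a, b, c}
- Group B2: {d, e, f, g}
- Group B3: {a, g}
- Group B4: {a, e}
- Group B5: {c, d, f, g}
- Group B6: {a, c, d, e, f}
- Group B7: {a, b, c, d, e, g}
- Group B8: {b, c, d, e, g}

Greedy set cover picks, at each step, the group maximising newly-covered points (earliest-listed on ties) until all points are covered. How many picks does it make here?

Greedy: pick B7 (covers 6 new) → pick B2 (covers 1 new). Total picks: 2.

2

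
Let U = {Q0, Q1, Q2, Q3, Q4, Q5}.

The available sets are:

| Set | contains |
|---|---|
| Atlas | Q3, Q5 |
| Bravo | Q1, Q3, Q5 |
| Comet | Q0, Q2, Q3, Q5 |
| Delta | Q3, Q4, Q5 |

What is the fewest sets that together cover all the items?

3

Take {Bravo, Comet, Delta}. Their union is {Q0, Q1, Q2, Q3, Q4, Q5}, which is all 6 items.
Only Comet contains Q0, so Comet is forced; the remaining 2 items need at least 2 more sets (each remaining set adds at most 1) — so at least 3 sets are needed, and 3 is optimal.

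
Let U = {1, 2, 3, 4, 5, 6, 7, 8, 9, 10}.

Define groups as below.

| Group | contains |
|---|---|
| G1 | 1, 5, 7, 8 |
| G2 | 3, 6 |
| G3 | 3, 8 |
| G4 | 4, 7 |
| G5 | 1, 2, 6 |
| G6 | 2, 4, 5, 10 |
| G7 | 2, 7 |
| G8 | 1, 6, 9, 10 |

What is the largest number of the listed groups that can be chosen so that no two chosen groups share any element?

G3, G7, G8 are pairwise disjoint (G3={3,8}; G7={2,7}; G8={1,6,9,10}).
Every remaining group overlaps one of these, and no 4 of the listed groups are pairwise disjoint, so 3 is the maximum.

3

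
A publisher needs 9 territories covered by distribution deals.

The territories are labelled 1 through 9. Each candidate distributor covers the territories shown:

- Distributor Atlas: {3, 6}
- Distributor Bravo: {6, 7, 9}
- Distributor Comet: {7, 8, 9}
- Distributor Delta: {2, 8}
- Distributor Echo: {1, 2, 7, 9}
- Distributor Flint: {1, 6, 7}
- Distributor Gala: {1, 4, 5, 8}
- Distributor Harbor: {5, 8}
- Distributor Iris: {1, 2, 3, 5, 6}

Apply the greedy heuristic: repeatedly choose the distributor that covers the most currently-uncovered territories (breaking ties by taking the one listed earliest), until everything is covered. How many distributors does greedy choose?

3

Greedy: pick Iris (covers 5 new) → pick Comet (covers 3 new) → pick Gala (covers 1 new). Total picks: 3.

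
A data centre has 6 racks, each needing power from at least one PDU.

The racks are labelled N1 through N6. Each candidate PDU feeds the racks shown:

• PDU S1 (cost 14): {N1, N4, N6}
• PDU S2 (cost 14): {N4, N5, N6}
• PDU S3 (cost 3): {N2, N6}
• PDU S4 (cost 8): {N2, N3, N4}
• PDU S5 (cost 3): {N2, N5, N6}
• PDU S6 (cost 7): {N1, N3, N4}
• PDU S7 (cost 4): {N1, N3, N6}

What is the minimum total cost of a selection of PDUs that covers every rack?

10

S5, S6 together cover every rack (S5 ∪ S6 = {N1, N2, N3, N4, N5, N6}); total cost 3 + 7 = 10.
The greedy pick S5, S7, S6 costs 14; no covering selection beats 10.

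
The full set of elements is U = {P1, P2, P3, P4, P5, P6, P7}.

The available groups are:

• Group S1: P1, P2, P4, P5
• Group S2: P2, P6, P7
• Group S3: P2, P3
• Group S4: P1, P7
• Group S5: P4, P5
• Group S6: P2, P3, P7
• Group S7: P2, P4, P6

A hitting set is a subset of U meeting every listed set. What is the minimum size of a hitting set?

3

H = {P3, P4, P7} meets every group (each contains at least one member of H), and |H| = 3.
The groups S3, S4, S5 are pairwise disjoint, so any hitting set needs a separate element for each — at least 3. Hence 3 is optimal.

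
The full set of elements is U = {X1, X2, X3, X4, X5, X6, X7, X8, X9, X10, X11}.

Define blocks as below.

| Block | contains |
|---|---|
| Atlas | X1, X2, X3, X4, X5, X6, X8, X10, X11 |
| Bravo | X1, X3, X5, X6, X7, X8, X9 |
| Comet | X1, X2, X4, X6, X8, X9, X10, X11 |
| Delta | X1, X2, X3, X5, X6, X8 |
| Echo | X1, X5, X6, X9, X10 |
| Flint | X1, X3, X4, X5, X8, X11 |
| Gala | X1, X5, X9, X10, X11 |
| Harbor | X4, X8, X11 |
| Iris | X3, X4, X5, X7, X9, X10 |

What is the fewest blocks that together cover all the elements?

Bravo and Comet together: Bravo ∪ Comet = {X1, X2, X3, X4, X5, X6, X7, X8, X9, X10, X11} — every element is covered.
No single block has all 11 elements (the largest, Atlas, has 9), so 2 is optimal.

2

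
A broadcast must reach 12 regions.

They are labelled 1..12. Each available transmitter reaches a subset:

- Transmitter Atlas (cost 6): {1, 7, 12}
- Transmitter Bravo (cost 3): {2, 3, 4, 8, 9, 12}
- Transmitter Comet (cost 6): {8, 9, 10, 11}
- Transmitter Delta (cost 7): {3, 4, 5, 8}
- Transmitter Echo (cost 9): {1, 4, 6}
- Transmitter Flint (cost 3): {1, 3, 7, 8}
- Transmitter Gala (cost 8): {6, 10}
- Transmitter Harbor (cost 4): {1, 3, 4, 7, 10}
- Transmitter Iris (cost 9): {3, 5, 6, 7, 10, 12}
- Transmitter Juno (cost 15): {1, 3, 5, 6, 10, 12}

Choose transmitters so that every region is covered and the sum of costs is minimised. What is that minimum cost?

Bravo, Comet, Flint, Iris together cover every region (Bravo ∪ Comet ∪ Flint ∪ Iris = {1, 2, 3, 4, 5, 6, 7, 8, 9, 10, 11, 12}); total cost 3 + 6 + 3 + 9 = 21.
The greedy pick Bravo, Harbor, Iris, Comet costs 22; no covering selection beats 21.

21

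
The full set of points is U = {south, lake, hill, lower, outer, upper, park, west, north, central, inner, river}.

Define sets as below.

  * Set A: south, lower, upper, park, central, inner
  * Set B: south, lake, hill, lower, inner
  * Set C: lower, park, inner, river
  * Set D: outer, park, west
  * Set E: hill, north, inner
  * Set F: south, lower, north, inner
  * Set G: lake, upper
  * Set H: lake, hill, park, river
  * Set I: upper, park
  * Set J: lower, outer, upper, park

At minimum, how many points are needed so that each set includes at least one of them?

T = {upper, park, inner} meets every set (each contains at least one member of T), and |T| = 3.
The sets D, E, G are pairwise disjoint, so any hitting set needs a separate point for each — at least 3. Hence 3 is optimal.

3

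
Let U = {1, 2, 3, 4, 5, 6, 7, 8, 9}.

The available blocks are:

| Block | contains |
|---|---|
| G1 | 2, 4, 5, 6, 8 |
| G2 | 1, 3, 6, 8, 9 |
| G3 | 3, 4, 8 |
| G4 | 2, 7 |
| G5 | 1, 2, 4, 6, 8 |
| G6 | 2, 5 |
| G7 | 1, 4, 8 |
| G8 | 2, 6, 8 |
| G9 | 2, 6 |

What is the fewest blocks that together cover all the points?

G1 and G2 and G4 together: G1 ∪ G2 ∪ G4 = {1, 2, 3, 4, 5, 6, 7, 8, 9} — every point is covered.
Only G4 contains 7, so G4 is forced; the remaining 7 points need at least 2 more blocks (each remaining block adds at most 5) — so at least 3 blocks are needed, and 3 is optimal.

3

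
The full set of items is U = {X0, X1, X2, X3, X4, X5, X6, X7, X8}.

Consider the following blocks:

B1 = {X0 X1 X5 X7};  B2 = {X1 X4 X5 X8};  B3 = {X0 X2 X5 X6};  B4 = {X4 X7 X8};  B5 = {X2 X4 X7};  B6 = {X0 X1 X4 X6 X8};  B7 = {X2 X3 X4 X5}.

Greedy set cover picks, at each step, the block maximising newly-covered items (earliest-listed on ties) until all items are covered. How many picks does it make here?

Greedy: pick B6 (covers 5 new) → pick B7 (covers 3 new) → pick B1 (covers 1 new). Total picks: 3.

3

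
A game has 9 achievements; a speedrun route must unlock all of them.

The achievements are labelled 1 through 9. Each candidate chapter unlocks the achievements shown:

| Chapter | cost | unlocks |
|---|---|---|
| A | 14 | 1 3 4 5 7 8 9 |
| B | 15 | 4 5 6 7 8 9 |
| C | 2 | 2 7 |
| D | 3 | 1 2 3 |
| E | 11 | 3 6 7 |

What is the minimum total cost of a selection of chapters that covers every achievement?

B, D together cover every achievement (B ∪ D = {1, 2, 3, 4, 5, 6, 7, 8, 9}); total cost 15 + 3 = 18.
The greedy pick C, D, B costs 20; no covering selection beats 18.

18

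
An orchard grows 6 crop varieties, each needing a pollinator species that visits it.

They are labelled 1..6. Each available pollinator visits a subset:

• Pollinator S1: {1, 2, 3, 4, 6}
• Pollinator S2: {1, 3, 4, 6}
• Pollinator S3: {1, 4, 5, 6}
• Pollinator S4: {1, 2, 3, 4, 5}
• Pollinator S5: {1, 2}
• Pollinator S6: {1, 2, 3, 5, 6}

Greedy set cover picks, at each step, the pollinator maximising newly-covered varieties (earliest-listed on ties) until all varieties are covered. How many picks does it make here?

2

Greedy: pick S1 (covers 5 new) → pick S3 (covers 1 new). Total picks: 2.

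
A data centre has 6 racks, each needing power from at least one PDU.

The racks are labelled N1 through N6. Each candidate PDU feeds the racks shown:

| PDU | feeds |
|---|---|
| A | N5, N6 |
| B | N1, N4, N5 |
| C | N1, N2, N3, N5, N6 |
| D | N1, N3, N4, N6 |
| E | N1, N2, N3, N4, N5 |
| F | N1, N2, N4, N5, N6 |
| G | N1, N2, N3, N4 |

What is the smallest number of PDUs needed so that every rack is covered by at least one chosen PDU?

Take {C, D}. Their union is {N1, N2, N3, N4, N5, N6}, which is all 6 racks.
No single PDU has all 6 racks (the largest, C, has 5), so 2 is optimal.

2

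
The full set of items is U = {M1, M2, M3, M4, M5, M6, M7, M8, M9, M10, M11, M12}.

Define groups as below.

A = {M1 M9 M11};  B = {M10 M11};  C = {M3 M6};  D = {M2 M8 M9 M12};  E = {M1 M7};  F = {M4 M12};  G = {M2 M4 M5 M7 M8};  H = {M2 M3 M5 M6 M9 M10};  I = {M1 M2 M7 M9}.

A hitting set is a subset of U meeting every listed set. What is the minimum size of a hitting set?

4

Take T = {M6, M7, M11, M12}. Each listed group contains at least one of these, so T is a hitting set of size 4.
The groups B, C, E, F are pairwise disjoint, so any hitting set needs a separate item for each — at least 4. Hence 4 is optimal.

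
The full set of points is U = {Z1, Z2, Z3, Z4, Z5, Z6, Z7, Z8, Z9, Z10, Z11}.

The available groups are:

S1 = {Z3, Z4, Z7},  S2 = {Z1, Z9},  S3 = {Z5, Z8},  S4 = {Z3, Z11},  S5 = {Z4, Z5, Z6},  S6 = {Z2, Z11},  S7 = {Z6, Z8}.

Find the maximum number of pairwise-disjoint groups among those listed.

4

S1, S2, S6, S7 are pairwise disjoint (S1={Z3,Z4,Z7}; S2={Z1,Z9}; S6={Z2,Z11}; S7={Z6,Z8}).
Every remaining group overlaps one of these, and no 5 of the listed groups are pairwise disjoint, so 4 is the maximum.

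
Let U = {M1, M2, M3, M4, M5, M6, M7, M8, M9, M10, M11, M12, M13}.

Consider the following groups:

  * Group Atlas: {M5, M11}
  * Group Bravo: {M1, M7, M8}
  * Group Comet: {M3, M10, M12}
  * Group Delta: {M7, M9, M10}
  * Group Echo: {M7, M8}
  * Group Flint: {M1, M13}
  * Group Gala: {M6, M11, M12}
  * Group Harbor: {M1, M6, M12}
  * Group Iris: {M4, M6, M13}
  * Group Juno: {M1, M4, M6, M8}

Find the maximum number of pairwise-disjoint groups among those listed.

4

Atlas, Comet, Echo, Flint are pairwise disjoint (Atlas={M5,M11}; Comet={M3,M10,M12}; Echo={M7,M8}; Flint={M1,M13}).
Every remaining group overlaps one of these, and no 5 of the listed groups are pairwise disjoint, so 4 is the maximum.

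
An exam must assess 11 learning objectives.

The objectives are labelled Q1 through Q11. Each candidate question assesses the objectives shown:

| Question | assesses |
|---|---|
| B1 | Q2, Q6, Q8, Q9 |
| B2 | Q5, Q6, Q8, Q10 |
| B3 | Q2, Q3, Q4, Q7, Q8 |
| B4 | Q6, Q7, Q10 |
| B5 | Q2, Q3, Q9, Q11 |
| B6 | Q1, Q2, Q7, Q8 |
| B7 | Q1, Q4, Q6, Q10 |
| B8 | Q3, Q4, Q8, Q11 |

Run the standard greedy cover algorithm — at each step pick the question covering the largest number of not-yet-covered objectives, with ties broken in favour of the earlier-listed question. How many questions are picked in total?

Greedy: pick B3 (covers 5 new) → pick B2 (covers 3 new) → pick B5 (covers 2 new) → pick B6 (covers 1 new). Total picks: 4.

4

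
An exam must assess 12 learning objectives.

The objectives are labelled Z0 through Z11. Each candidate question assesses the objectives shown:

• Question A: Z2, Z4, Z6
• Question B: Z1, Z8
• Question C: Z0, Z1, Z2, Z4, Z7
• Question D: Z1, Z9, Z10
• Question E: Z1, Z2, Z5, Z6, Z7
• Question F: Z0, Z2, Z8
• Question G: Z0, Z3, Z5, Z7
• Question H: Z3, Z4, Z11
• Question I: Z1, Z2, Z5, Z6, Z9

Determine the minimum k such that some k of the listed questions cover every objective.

D and E and F and H together: D ∪ E ∪ F ∪ H = {Z0, Z1, Z2, Z3, Z4, Z5, Z6, Z7, Z8, Z9, Z10, Z11} — every objective is covered.
Only D contains Z10, so D is forced; the remaining 9 objectives need at least 3 more questions (each remaining question adds at most 4) — so at least 4 questions are needed, and 4 is optimal.

4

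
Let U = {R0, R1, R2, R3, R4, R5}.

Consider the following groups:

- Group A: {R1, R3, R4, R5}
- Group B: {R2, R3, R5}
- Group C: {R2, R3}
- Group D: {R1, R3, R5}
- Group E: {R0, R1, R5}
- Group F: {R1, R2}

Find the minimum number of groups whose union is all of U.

3

Take {A, C, E}. Their union is {R0, R1, R2, R3, R4, R5}, which is all 6 elements.
Only E contains R0, so E is forced; the remaining 3 elements need at least 2 more groups (each remaining group adds at most 2) — so at least 3 groups are needed, and 3 is optimal.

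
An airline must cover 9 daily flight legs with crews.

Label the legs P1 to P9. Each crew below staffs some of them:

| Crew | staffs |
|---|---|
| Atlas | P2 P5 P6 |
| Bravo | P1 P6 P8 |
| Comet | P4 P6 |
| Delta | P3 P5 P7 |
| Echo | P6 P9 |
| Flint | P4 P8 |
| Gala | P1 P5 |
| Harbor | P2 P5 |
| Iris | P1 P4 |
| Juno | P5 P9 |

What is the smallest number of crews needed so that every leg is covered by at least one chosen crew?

Take {Atlas, Bravo, Delta, Iris, Juno}. Their union is {P1, P2, P3, P4, P5, P6, P7, P8, P9}, which is all 9 legs.
No 4 of the 10 crews cover everything (all 210 combinations miss at least one leg), so 5 is optimal.

5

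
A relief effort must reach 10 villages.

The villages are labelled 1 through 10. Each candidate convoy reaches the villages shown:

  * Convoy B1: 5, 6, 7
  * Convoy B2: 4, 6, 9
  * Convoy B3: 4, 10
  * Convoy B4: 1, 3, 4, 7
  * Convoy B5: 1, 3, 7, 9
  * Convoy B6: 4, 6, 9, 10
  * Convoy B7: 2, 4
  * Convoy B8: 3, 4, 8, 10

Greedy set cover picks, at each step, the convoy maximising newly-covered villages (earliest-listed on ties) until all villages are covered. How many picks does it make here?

Greedy: pick B4 (covers 4 new) → pick B6 (covers 3 new) → pick B1 (covers 1 new) → pick B7 (covers 1 new) → pick B8 (covers 1 new). Total picks: 5.
(The true minimum cover uses only 4 convoys, so greedy is not optimal here.)

5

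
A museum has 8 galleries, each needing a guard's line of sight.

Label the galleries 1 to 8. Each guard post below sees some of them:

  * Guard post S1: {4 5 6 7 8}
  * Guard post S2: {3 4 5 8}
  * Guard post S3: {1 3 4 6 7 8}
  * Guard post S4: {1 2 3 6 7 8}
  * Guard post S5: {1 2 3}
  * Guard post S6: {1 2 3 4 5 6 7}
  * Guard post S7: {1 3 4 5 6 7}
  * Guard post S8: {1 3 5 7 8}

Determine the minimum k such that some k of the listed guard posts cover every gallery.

S1 and S5 together: S1 ∪ S5 = {1, 2, 3, 4, 5, 6, 7, 8} — every gallery is covered.
No single guard post has all 8 galleries (the largest, S6, has 7), so 2 is optimal.

2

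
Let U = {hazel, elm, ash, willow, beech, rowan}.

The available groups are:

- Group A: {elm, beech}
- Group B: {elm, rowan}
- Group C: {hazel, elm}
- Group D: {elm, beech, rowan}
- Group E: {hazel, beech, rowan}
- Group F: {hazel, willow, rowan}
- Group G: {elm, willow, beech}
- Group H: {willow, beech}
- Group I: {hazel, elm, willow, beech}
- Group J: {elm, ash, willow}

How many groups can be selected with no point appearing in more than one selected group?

C, H are pairwise disjoint (C={hazel,elm}; H={willow,beech}).
Every remaining group overlaps one of these, and no 3 of the listed groups are pairwise disjoint, so 2 is the maximum.

2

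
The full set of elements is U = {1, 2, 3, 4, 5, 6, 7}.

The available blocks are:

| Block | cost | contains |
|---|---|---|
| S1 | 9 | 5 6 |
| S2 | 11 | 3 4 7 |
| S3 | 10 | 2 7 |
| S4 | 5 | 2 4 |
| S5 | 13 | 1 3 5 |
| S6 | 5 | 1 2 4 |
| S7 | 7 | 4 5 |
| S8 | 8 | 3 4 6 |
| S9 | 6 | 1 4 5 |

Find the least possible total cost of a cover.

24

S3, S8, S9 together cover every element (S3 ∪ S8 ∪ S9 = {1, 2, 3, 4, 5, 6, 7}); total cost 10 + 8 + 6 = 24.
The greedy pick S6, S8, S9, S3 costs 29; no covering selection beats 24.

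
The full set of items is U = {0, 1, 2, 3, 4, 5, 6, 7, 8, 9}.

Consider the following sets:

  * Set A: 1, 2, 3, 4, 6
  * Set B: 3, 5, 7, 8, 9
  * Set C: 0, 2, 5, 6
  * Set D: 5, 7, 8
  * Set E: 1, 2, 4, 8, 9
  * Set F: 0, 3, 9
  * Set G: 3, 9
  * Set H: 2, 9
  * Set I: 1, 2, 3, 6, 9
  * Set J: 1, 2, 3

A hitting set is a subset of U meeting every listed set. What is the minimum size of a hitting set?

The 3 items {2, 7, 9} hit every set.
No choice of 2 items meets every set, so 3 is the minimum.

3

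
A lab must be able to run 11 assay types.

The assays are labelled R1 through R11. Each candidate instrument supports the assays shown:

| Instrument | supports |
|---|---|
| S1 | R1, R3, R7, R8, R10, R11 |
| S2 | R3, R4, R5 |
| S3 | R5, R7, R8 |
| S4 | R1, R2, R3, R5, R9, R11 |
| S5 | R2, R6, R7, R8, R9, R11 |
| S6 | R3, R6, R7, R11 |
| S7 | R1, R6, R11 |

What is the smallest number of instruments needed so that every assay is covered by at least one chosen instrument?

Take {S1, S2, S5}. Their union is {R1, R2, R3, R4, R5, R6, R7, R8, R9, R10, R11}, which is all 11 assays.
Only S2 contains R4, so S2 is forced; the remaining 8 assays need at least 2 more instruments (each remaining instrument adds at most 6) — so at least 3 instruments are needed, and 3 is optimal.

3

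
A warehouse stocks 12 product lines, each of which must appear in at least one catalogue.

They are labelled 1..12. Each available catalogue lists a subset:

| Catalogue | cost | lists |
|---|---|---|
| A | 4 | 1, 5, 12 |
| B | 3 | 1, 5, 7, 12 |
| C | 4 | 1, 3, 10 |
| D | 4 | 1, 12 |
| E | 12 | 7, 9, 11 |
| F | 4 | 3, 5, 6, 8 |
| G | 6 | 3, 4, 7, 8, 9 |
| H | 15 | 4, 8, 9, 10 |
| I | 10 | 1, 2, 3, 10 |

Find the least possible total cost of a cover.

35

B, E, F, G, I together cover every product (B ∪ E ∪ F ∪ G ∪ I = {1, 2, 3, 4, 5, 6, 7, 8, 9, 10, 11, 12}); total cost 3 + 12 + 4 + 6 + 10 = 35.
The greedy pick B, F, G, C, I, E costs 39; no covering selection beats 35.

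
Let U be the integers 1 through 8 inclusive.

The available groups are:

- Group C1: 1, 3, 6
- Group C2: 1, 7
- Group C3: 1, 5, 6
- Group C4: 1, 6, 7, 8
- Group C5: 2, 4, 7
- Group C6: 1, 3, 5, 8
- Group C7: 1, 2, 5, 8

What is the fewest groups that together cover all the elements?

Take {C1, C5, C7}. Their union is {1, 2, 3, 4, 5, 6, 7, 8}, which is all 8 elements.
Only C5 contains 4, so C5 is forced; the remaining 5 elements need at least 2 more groups (each remaining group adds at most 4) — so at least 3 groups are needed, and 3 is optimal.

3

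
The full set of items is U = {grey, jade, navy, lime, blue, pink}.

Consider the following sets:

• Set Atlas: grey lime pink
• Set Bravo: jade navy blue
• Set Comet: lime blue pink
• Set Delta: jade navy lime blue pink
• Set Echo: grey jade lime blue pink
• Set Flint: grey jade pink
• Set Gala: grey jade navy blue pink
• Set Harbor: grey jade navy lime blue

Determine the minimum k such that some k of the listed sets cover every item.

Take {Atlas, Delta}. Their union is {grey, jade, navy, lime, blue, pink}, which is all 6 items.
No single set has all 6 items (the largest, Delta, has 5), so 2 is optimal.

2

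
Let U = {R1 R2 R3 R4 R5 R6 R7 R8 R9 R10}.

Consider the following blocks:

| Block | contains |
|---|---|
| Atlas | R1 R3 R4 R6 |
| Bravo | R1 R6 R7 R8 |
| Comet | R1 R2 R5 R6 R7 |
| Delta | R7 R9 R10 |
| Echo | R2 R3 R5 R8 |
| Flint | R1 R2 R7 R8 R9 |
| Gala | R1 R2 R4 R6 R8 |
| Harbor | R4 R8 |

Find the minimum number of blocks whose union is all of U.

Atlas and Delta and Echo together: Atlas ∪ Delta ∪ Echo = {R1, R2, R3, R4, R5, R6, R7, R8, R9, R10} — every element is covered.
Only Delta contains R10, so Delta is forced; the remaining 7 elements need at least 2 more blocks (each remaining block adds at most 5) — so at least 3 blocks are needed, and 3 is optimal.

3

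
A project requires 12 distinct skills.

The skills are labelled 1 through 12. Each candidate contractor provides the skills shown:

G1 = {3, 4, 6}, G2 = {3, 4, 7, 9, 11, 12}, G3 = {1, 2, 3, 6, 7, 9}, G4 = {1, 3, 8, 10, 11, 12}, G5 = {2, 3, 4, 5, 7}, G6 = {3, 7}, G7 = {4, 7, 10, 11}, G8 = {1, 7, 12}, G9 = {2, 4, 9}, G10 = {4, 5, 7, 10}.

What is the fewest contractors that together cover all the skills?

Take {G3, G4, G5}. Their union is {1, 2, 3, 4, 5, 6, 7, 8, 9, 10, 11, 12}, which is all 12 skills.
Only G4 contains 8, so G4 is forced; the remaining 6 skills need at least 2 more contractors (each remaining contractor adds at most 4) — so at least 3 contractors are needed, and 3 is optimal.

3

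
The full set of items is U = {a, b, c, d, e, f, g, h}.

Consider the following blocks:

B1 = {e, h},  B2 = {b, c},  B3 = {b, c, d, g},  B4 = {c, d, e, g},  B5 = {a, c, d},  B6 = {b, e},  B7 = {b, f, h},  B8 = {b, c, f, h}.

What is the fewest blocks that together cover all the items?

B4 and B5 and B7 together: B4 ∪ B5 ∪ B7 = {a, b, c, d, e, f, g, h} — every item is covered.
Only B5 contains a, so B5 is forced; the remaining 5 items need at least 2 more blocks (each remaining block adds at most 3) — so at least 3 blocks are needed, and 3 is optimal.

3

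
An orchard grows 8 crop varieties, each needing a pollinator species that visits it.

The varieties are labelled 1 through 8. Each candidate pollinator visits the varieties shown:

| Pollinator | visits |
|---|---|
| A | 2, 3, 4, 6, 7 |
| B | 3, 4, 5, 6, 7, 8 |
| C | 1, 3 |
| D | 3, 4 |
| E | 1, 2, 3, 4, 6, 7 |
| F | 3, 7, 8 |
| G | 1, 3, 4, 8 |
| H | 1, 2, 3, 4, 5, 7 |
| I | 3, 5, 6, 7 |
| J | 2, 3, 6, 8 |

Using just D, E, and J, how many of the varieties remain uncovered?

Union of D, E, J = {1, 2, 3, 4, 6, 7, 8}.
Not covered: 5 — 1 variety.

1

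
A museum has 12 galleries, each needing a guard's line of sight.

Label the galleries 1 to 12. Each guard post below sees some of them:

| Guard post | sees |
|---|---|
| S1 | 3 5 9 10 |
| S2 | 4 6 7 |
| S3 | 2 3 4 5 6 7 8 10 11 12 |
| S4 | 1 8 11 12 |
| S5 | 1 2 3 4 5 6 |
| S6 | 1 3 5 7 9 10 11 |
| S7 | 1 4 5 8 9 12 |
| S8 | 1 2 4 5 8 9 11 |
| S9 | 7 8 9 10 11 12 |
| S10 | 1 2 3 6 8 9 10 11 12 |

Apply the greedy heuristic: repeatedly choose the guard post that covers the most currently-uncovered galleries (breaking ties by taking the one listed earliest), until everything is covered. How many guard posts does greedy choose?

2

Greedy: pick S3 (covers 10 new) → pick S6 (covers 2 new). Total picks: 2.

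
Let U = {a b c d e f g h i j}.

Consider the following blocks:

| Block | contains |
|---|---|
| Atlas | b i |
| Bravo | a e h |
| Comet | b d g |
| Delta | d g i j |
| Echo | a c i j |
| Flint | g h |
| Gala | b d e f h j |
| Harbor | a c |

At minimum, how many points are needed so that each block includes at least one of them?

3

T = {a, b, g} meets every block (each contains at least one member of T), and |T| = 3.
The blocks Atlas, Flint, Harbor are pairwise disjoint, so any hitting set needs a separate point for each — at least 3. Hence 3 is optimal.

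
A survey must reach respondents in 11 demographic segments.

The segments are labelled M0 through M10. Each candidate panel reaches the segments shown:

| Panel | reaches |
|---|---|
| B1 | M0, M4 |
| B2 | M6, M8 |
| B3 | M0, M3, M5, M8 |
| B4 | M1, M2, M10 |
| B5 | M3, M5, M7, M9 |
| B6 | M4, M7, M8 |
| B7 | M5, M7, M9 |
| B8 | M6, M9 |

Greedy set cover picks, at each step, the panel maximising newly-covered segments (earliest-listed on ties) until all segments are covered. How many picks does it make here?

Greedy: pick B3 (covers 4 new) → pick B4 (covers 3 new) → pick B5 (covers 2 new) → pick B1 (covers 1 new) → pick B2 (covers 1 new). Total picks: 5.
(The true minimum cover uses only 4 panels, so greedy is not optimal here.)

5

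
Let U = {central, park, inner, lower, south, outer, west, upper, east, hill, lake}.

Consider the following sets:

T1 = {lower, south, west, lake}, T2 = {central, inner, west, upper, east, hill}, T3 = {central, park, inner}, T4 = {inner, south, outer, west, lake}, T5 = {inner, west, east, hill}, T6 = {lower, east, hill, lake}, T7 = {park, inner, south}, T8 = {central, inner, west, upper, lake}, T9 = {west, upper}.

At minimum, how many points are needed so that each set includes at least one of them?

Take H = {inner, lower, upper}. Each listed set contains at least one of these, so H is a hitting set of size 3.
The sets T6, T7, T9 are pairwise disjoint, so any hitting set needs a separate point for each — at least 3. Hence 3 is optimal.

3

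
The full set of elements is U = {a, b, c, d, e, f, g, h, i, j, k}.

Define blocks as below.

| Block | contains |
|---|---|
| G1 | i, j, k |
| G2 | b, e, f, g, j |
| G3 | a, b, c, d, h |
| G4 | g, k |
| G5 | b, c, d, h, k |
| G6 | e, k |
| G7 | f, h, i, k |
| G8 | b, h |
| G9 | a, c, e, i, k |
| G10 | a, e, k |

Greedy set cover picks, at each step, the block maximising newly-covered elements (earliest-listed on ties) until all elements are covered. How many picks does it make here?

3

Greedy: pick G2 (covers 5 new) → pick G3 (covers 4 new) → pick G1 (covers 2 new). Total picks: 3.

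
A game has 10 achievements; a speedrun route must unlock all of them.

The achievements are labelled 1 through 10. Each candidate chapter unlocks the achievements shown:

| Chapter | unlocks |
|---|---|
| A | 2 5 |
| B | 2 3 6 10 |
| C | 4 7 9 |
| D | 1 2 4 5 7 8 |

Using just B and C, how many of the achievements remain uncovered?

3

Union of B, C = {2, 3, 4, 6, 7, 9, 10}.
Not covered: 1, 5, 8 — 3 achievements.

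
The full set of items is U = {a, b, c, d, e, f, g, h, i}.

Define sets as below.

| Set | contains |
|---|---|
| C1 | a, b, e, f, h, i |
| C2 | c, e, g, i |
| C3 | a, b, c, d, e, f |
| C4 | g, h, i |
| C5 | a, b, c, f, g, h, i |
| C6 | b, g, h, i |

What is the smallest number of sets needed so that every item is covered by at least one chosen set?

2

C3 and C5 together: C3 ∪ C5 = {a, b, c, d, e, f, g, h, i} — every item is covered.
No single set has all 9 items (the largest, C5, has 7), so 2 is optimal.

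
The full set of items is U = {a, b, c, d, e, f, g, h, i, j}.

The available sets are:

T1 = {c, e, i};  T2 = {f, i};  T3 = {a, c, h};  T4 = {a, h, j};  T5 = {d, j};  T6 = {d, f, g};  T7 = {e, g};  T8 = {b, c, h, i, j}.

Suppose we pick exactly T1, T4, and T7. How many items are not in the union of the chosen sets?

Union of T1, T4, T7 = {a, c, e, g, h, i, j}.
Not covered: b, d, f — 3 items.

3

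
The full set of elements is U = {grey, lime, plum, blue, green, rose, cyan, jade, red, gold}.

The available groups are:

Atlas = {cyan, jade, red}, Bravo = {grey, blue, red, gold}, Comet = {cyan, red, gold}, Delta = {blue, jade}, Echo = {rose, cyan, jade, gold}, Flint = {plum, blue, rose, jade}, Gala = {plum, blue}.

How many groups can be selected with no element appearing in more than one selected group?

Comet, Delta are pairwise disjoint (Comet={cyan,red,gold}; Delta={blue,jade}).
Every remaining group overlaps one of these, and no 3 of the listed groups are pairwise disjoint, so 2 is the maximum.

2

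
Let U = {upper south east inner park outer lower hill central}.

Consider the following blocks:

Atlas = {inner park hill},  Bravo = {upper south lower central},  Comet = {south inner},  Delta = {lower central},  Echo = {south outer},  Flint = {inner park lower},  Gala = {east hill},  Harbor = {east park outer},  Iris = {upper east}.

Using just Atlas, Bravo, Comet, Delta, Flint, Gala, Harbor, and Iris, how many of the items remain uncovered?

0

Union of Atlas, Bravo, Comet, Delta, Flint, Gala, Harbor, Iris = {upper, south, east, inner, park, outer, lower, hill, central} — that's every item, so 0 are uncovered.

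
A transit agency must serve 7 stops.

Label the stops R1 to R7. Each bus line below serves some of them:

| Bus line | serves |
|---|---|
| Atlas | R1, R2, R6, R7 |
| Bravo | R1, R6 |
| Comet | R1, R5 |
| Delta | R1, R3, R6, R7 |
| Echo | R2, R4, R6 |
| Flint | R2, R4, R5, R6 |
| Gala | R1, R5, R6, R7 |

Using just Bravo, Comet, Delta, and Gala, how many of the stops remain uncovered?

Union of Bravo, Comet, Delta, Gala = {R1, R3, R5, R6, R7}.
Not covered: R2, R4 — 2 stops.

2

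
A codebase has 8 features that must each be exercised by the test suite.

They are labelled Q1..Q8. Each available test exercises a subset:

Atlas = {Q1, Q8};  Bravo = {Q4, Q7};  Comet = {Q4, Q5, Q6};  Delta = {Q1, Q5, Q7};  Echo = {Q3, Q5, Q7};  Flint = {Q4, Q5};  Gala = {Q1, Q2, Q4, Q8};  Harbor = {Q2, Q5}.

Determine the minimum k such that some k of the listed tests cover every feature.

Comet and Echo and Gala together: Comet ∪ Echo ∪ Gala = {Q1, Q2, Q3, Q4, Q5, Q6, Q7, Q8} — every feature is covered.
Only Echo contains Q3, so Echo is forced; the remaining 5 features need at least 2 more tests (each remaining test adds at most 4) — so at least 3 tests are needed, and 3 is optimal.

3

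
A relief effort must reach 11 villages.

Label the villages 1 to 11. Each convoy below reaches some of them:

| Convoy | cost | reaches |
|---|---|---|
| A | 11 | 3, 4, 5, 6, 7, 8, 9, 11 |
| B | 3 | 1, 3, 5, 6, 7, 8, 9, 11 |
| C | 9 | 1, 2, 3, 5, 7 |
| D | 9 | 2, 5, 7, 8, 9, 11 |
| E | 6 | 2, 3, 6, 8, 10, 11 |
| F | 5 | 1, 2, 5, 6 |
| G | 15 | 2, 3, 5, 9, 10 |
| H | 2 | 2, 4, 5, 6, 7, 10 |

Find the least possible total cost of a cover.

5

B, H together cover every village (B ∪ H = {1, 2, 3, 4, 5, 6, 7, 8, 9, 10, 11}); total cost 3 + 2 = 5.
No covering selection has total cost below 5.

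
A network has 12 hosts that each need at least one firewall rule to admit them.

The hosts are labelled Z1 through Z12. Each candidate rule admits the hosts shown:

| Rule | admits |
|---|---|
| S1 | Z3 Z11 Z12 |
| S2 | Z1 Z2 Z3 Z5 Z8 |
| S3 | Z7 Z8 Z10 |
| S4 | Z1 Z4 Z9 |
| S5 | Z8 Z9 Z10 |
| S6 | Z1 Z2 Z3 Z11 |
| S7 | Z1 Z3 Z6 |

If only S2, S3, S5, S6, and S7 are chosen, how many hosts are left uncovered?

Union of S2, S3, S5, S6, S7 = {Z1, Z2, Z3, Z5, Z6, Z7, Z8, Z9, Z10, Z11}.
Not covered: Z4, Z12 — 2 hosts.

2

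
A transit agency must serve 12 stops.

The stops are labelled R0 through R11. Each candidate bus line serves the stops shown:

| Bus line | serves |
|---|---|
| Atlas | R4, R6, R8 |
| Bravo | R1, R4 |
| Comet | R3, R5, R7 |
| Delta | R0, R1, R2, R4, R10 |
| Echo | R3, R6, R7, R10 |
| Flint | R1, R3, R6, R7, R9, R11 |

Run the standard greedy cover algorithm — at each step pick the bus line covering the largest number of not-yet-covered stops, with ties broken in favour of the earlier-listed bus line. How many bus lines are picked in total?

4

Greedy: pick Flint (covers 6 new) → pick Delta (covers 4 new) → pick Atlas (covers 1 new) → pick Comet (covers 1 new). Total picks: 4.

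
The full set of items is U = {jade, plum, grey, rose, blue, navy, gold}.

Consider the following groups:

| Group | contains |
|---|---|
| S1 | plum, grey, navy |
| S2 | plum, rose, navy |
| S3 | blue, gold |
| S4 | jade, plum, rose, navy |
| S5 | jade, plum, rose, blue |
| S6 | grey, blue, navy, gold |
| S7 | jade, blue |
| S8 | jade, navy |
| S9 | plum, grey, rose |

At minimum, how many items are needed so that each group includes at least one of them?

Take H = {rose, blue, navy}. Each listed group contains at least one of these, so H is a hitting set of size 3.
The groups S3, S8, S9 are pairwise disjoint, so any hitting set needs a separate item for each — at least 3. Hence 3 is optimal.

3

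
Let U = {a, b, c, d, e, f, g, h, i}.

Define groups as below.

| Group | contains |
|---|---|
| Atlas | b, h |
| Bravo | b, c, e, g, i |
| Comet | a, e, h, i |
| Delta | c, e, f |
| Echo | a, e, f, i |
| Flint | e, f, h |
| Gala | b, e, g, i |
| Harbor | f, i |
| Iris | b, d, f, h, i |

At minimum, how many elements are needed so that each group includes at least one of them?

Take T = {e, h, i}. Each listed group contains at least one of these, so T is a hitting set of size 3.
No choice of 2 elements meets every group, so 3 is the minimum.

3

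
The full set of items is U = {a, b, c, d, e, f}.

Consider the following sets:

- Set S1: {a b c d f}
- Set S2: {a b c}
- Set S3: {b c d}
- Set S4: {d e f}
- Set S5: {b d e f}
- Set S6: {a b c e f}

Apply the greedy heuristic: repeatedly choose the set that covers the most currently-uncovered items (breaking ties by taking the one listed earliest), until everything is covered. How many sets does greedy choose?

2

Greedy: pick S1 (covers 5 new) → pick S4 (covers 1 new). Total picks: 2.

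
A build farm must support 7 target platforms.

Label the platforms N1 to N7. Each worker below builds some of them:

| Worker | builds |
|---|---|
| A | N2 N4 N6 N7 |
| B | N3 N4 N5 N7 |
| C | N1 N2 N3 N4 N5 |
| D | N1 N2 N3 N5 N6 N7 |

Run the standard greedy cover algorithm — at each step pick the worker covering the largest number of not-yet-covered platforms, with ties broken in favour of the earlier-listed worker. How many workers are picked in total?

2

Greedy: pick D (covers 6 new) → pick A (covers 1 new). Total picks: 2.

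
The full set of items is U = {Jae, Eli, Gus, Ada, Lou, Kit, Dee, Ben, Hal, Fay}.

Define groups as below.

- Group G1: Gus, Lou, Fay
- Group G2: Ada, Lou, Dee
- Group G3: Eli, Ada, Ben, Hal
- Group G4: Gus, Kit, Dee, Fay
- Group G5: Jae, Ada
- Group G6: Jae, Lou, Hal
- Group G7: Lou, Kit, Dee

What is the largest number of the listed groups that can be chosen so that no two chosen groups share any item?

G3, G4 are pairwise disjoint (G3={Eli,Ada,Ben,Hal}; G4={Gus,Kit,Dee,Fay}).
Every remaining group overlaps one of these, and no 3 of the listed groups are pairwise disjoint, so 2 is the maximum.

2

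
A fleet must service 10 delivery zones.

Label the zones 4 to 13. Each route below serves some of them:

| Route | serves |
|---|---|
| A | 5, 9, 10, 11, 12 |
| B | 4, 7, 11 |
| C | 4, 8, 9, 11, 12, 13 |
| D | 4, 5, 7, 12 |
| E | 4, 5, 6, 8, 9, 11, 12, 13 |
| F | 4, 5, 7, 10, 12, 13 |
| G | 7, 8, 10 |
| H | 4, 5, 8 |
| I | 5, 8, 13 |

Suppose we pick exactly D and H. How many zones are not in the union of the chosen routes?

Union of D, H = {4, 5, 7, 8, 12}.
Not covered: 6, 9, 10, 11, 13 — 5 zones.

5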